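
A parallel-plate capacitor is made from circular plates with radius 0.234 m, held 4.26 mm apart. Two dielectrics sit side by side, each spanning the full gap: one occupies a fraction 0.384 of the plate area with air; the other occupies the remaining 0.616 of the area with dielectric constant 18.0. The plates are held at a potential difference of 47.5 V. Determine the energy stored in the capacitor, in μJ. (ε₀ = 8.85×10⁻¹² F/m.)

A = π(0.234 m)² = 0.172 m².
Side-by-side slabs ⇒ two capacitors in parallel, each spanning the full gap.
C₁ = κ₁ε₀A₁/d = 1.00 × 8.85×10⁻¹² × 6.61×10⁻² / 4.26×10⁻³ = 1.37×10⁻¹⁰ F.
C₂ = κ₂ε₀A₂/d = 18.0 × 8.85×10⁻¹² × 0.106 / 4.26×10⁻³ = 3.96×10⁻⁹ F.
C = C₁ + C₂ = 4.10×10⁻⁹ F.
U = ½CV² = ½ × 4.10×10⁻⁹ × (47.5)² = 4.62×10⁻⁶ J.

U ≈ 4.62 μJ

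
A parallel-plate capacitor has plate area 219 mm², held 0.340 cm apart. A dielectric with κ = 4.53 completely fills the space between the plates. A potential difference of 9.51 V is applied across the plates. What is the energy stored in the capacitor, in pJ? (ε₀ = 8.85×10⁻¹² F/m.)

U ≈ 117 pJ

A = 219 mm² = 2.19×10⁻⁴ m².
C = κε₀A/d = 4.53 × 8.85×10⁻¹² × 2.19×10⁻⁴ / 3.40×10⁻³ = 2.58×10⁻¹² F.
U = ½CV² = ½ × 2.58×10⁻¹² × (9.51)² = 1.17×10⁻¹⁰ J.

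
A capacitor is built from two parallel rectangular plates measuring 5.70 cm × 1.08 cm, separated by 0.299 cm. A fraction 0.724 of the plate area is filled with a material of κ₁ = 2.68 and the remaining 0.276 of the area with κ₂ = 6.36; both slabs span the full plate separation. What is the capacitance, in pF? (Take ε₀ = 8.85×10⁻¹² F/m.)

A = 5.70 × 1.08 cm² = 6.16×10⁻⁴ m².
Side-by-side slabs ⇒ two capacitors in parallel, each spanning the full gap.
C₁ = κ₁ε₀A₁/d = 2.68 × 8.85×10⁻¹² × 4.46×10⁻⁴ / 2.99×10⁻³ = 3.54×10⁻¹² F.
C₂ = κ₂ε₀A₂/d = 6.36 × 8.85×10⁻¹² × 1.70×10⁻⁴ / 2.99×10⁻³ = 3.20×10⁻¹² F.
C = C₁ + C₂ = 6.73×10⁻¹² F.

6.73 pF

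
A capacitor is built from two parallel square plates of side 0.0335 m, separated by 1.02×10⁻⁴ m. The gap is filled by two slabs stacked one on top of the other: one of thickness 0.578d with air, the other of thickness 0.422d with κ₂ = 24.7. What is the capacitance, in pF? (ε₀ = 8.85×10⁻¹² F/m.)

C ≈ 164 pF

A = (0.0335 m)² = 1.12×10⁻³ m².
Stacked slabs ⇒ two capacitors in series, each with the full plate area.
C₁ = κ₁ε₀A/d₁ = 1.00 × 8.85×10⁻¹² × 1.12×10⁻³ / 5.90×10⁻⁵ = 1.68×10⁻¹⁰ F.
C₂ = κ₂ε₀A/d₂ = 24.7 × 8.85×10⁻¹² × 1.12×10⁻³ / 4.30×10⁻⁵ = 5.70×10⁻⁹ F.
C = (1/C₁ + 1/C₂)⁻¹ = 1.64×10⁻¹⁰ F.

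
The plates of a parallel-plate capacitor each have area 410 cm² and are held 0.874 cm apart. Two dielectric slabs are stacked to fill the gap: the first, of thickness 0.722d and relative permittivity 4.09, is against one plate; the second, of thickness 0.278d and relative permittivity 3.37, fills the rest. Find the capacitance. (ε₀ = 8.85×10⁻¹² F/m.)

160 pF

A = 410 cm² = 4.10×10⁻² m².
Stacked slabs ⇒ two capacitors in series, each with the full plate area.
C₁ = κ₁ε₀A/d₁ = 4.09 × 8.85×10⁻¹² × 4.10×10⁻² / 6.31×10⁻³ = 2.35×10⁻¹⁰ F.
C₂ = κ₂ε₀A/d₂ = 3.37 × 8.85×10⁻¹² × 4.10×10⁻² / 2.43×10⁻³ = 5.03×10⁻¹⁰ F.
C = (1/C₁ + 1/C₂)⁻¹ = 1.60×10⁻¹⁰ F.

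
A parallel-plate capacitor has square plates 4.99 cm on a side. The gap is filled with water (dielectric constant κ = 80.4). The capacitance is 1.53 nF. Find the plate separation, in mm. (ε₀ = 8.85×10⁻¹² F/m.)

d ≈ 1.16 mm

A = (4.99 cm)² = 2.49×10⁻³ m².
d = κε₀A/C = 80.4 × 8.85×10⁻¹² × 2.49×10⁻³ / 1.53×10⁻⁹ = 1.16×10⁻³ m.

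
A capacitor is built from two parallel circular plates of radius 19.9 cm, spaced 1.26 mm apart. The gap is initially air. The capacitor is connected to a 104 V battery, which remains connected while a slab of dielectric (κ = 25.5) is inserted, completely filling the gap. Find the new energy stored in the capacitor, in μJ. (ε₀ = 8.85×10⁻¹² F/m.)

U ≈ 121 μJ

A = π(19.9 cm)² = 0.124 m².
Initially C₁ = ε₀A/d = 8.85×10⁻¹² × 0.124 / 1.26×10⁻³ = 8.74×10⁻¹⁰ F.
U₁ = 4.73×10⁻⁶ J.
Battery connected ⇒ V is held fixed. C₂ = 25.5 C₁ and U = ½CV², so U₂/U₁ = C₂/C₁ = 25.5.
U₂ = 25.5 × 4.73×10⁻⁶ = 1.21×10⁻⁴ J.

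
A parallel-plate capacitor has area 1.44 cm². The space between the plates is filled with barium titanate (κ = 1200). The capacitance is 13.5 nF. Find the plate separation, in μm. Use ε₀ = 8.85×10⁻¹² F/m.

113 μm

A = 1.44 cm² = 1.44×10⁻⁴ m².
d = κε₀A/C = 1200 × 8.85×10⁻¹² × 1.44×10⁻⁴ / 1.35×10⁻⁸ = 1.13×10⁻⁴ m.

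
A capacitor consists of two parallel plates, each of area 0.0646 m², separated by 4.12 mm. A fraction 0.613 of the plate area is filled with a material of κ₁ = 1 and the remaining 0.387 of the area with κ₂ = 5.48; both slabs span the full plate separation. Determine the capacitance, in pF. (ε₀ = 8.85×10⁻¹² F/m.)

Side-by-side slabs ⇒ two capacitors in parallel, each spanning the full gap.
C₁ = κ₁ε₀A₁/d = 1.00 × 8.85×10⁻¹² × 3.96×10⁻² / 4.12×10⁻³ = 8.51×10⁻¹¹ F.
C₂ = κ₂ε₀A₂/d = 5.48 × 8.85×10⁻¹² × 2.50×10⁻² / 4.12×10⁻³ = 2.94×10⁻¹⁰ F.
C = C₁ + C₂ = 3.79×10⁻¹⁰ F.

C ≈ 379 pF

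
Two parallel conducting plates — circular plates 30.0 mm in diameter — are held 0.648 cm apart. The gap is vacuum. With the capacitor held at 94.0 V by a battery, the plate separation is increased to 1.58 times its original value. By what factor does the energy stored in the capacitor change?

Battery connected ⇒ V is held fixed.
C₂ = 0.633 C₁ and U = ½CV², so U₂/U₁ = C₂/C₁ = 0.633.

0.633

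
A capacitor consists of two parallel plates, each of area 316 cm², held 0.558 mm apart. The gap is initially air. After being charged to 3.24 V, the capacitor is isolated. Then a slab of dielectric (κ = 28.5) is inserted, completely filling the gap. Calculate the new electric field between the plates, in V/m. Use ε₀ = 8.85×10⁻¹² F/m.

A = 316 cm² = 3.16×10⁻² m².
Initially C₁ = ε₀A/d = 8.85×10⁻¹² × 3.16×10⁻² / 5.58×10⁻⁴ = 5.01×10⁻¹⁰ F.
E₁ = 5.81×10³ V/m.
Isolated ⇒ Q is held fixed. V₂ = Q/C₂ = V₁/28.5; E = V/d, so E₂/E₁ = (V₂/V₁)(d₁/d₂) = 0.0351.
E₂ = 0.0351 × 5.81×10³ = 2.04×10² V/m.

E ≈ 204 V/m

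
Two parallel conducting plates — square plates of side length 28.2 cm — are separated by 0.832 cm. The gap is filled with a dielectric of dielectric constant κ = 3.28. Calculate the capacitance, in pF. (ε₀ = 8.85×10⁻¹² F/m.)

C ≈ 277 pF

A = (28.2 cm)² = 7.95×10⁻² m².
C = κε₀A/d = 3.28 × 8.85×10⁻¹² × 7.95×10⁻² / 8.32×10⁻³ = 2.77×10⁻¹⁰ F.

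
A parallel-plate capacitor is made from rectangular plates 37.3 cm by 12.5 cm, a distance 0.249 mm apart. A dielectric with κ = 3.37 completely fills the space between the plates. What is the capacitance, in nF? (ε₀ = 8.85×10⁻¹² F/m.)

A = 37.3 × 12.5 cm² = 4.66×10⁻² m².
C = κε₀A/d = 3.37 × 8.85×10⁻¹² × 4.66×10⁻² / 2.49×10⁻⁴ = 5.58×10⁻⁹ F.

C ≈ 5.58 nF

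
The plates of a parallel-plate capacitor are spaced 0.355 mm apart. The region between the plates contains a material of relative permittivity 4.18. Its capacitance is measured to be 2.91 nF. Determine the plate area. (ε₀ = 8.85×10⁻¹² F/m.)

279 cm²

A = Cd/(κε₀) = 2.91×10⁻⁹ × 3.55×10⁻⁴ / (4.18 × 8.85×10⁻¹²) = 2.79×10⁻² m².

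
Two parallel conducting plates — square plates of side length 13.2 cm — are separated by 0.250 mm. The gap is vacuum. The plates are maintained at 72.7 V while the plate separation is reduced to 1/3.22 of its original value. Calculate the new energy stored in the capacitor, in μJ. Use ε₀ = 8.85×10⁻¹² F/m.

U ≈ 5.25 μJ

A = (13.2 cm)² = 1.74×10⁻² m².
Initially C₁ = ε₀A/d = 8.85×10⁻¹² × 1.74×10⁻² / 2.50×10⁻⁴ = 6.17×10⁻¹⁰ F.
U₁ = 1.63×10⁻⁶ J.
Battery connected ⇒ V is held fixed. C₂ = 3.22 C₁ and U = ½CV², so U₂/U₁ = C₂/C₁ = 3.22.
U₂ = 3.22 × 1.63×10⁻⁶ = 5.25×10⁻⁶ J.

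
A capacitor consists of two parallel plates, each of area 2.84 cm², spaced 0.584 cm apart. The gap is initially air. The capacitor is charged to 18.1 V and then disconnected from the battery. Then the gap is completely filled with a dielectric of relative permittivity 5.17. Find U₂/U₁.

Isolated ⇒ Q is held fixed.
C₂ = 5.17 C₁ and U = Q²/(2C), so U₂/U₁ = C₁/C₂ = 0.193.

U₂/U₁ ≈ 0.193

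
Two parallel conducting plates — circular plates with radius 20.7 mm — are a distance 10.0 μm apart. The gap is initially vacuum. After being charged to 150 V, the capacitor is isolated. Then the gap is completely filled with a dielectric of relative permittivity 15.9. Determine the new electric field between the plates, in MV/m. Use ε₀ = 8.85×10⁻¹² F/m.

0.943 MV/m

A = π(20.7 mm)² = 1.35×10⁻³ m².
Initially C₁ = ε₀A/d = 8.85×10⁻¹² × 1.35×10⁻³ / 1.00×10⁻⁵ = 1.19×10⁻⁹ F.
E₁ = 1.50×10⁷ V/m.
Isolated ⇒ Q is held fixed. V₂ = Q/C₂ = V₁/15.9; E = V/d, so E₂/E₁ = (V₂/V₁)(d₁/d₂) = 0.0629.
E₂ = 0.0629 × 1.50×10⁷ = 9.43×10⁵ V/m.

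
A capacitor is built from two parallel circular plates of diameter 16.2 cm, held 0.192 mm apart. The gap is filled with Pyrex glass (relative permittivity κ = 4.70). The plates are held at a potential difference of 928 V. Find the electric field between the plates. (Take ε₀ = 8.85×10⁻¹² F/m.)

E = V/d = 928 / 1.92×10⁻⁴ = 4.83×10⁶ V/m.

E ≈ 4.83 MV/m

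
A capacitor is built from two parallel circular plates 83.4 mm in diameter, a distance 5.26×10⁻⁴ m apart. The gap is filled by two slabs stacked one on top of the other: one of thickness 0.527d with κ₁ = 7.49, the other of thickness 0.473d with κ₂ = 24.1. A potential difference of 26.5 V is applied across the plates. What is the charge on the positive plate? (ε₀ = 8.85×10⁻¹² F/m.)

A = π(83.4/2 mm)² = 5.46×10⁻³ m².
Stacked slabs ⇒ two capacitors in series, each with the full plate area.
C₁ = κ₁ε₀A/d₁ = 7.49 × 8.85×10⁻¹² × 5.46×10⁻³ / 2.77×10⁻⁴ = 1.31×10⁻⁹ F.
C₂ = κ₂ε₀A/d₂ = 24.1 × 8.85×10⁻¹² × 5.46×10⁻³ / 2.49×10⁻⁴ = 4.68×10⁻⁹ F.
C = (1/C₁ + 1/C₂)⁻¹ = 1.02×10⁻⁹ F.
Q = CV = 1.02×10⁻⁹ × 26.5 = 2.71×10⁻⁸ C.

Q ≈ 27.1 nC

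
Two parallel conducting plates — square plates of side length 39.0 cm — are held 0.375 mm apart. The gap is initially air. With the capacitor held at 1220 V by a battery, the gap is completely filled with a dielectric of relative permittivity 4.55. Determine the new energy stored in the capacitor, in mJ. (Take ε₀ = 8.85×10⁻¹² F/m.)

A = (39.0 cm)² = 0.152 m².
Initially C₁ = ε₀A/d = 8.85×10⁻¹² × 0.152 / 3.75×10⁻⁴ = 3.59×10⁻⁹ F.
U₁ = 2.67×10⁻³ J.
Battery connected ⇒ V is held fixed. C₂ = 4.55 C₁ and U = ½CV², so U₂/U₁ = C₂/C₁ = 4.55.
U₂ = 4.55 × 2.67×10⁻³ = 1.22×10⁻² J.

U ≈ 12.2 mJ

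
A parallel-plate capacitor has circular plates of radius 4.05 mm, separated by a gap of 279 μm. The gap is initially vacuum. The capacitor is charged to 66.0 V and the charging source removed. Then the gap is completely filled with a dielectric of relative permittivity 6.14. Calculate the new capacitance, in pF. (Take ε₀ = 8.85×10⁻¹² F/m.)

C ≈ 10.0 pF

A = π(4.05 mm)² = 5.15×10⁻⁵ m².
Initially C₁ = ε₀A/d = 8.85×10⁻¹² × 5.15×10⁻⁵ / 2.79×10⁻⁴ = 1.63×10⁻¹² F.
C = κε₀A/d scales with κ, so C₂/C₁ = κ = 6.14.
C₂ = 6.14 × 1.63×10⁻¹² = 1.00×10⁻¹¹ F.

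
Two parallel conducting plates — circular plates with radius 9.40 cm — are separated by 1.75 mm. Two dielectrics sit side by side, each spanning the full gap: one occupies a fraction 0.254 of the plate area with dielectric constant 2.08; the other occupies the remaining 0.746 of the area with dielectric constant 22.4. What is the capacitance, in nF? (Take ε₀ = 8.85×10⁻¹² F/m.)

A = π(9.40 cm)² = 2.78×10⁻² m².
Side-by-side slabs ⇒ two capacitors in parallel, each spanning the full gap.
C₁ = κ₁ε₀A₁/d = 2.08 × 8.85×10⁻¹² × 7.05×10⁻³ / 1.75×10⁻³ = 7.42×10⁻¹¹ F.
C₂ = κ₂ε₀A₂/d = 22.4 × 8.85×10⁻¹² × 2.07×10⁻² / 1.75×10⁻³ = 2.35×10⁻⁹ F.
C = C₁ + C₂ = 2.42×10⁻⁹ F.

C ≈ 2.42 nF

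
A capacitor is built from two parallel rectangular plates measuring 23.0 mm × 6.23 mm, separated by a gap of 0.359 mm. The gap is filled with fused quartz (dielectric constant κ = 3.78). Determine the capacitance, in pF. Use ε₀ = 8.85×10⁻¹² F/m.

A = 23.0 × 6.23 mm² = 1.43×10⁻⁴ m².
C = κε₀A/d = 3.78 × 8.85×10⁻¹² × 1.43×10⁻⁴ / 3.59×10⁻⁴ = 1.34×10⁻¹¹ F.

C ≈ 13.4 pF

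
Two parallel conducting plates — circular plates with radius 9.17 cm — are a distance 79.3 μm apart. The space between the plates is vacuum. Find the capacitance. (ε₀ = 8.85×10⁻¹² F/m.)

A = π(9.17 cm)² = 2.64×10⁻² m².
C = ε₀A/d = 8.85×10⁻¹² × 2.64×10⁻² / 7.93×10⁻⁵ = 2.95×10⁻⁹ F.

C ≈ 2.95 nF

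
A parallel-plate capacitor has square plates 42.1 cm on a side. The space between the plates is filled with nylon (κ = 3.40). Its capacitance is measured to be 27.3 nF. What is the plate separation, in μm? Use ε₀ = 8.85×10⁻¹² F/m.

d ≈ 195 μm

A = (42.1 cm)² = 0.177 m².
d = κε₀A/C = 3.40 × 8.85×10⁻¹² × 0.177 / 2.73×10⁻⁸ = 1.95×10⁻⁴ m.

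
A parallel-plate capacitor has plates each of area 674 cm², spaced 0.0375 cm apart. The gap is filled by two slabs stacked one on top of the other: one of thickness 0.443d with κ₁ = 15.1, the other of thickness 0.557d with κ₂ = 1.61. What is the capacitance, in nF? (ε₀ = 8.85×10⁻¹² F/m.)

C ≈ 4.24 nF

A = 674 cm² = 6.74×10⁻² m².
Stacked slabs ⇒ two capacitors in series, each with the full plate area.
C₁ = κ₁ε₀A/d₁ = 15.1 × 8.85×10⁻¹² × 6.74×10⁻² / 1.66×10⁻⁴ = 5.42×10⁻⁸ F.
C₂ = κ₂ε₀A/d₂ = 1.61 × 8.85×10⁻¹² × 6.74×10⁻² / 2.09×10⁻⁴ = 4.60×10⁻⁹ F.
C = (1/C₁ + 1/C₂)⁻¹ = 4.24×10⁻⁹ F.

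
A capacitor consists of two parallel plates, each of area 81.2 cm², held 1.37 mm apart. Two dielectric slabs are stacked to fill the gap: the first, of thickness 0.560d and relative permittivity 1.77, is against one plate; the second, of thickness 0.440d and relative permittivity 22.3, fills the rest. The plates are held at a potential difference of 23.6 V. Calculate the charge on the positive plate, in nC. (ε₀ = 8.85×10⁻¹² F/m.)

A = 81.2 cm² = 8.12×10⁻³ m².
Stacked slabs ⇒ two capacitors in series, each with the full plate area.
C₁ = κ₁ε₀A/d₁ = 1.77 × 8.85×10⁻¹² × 8.12×10⁻³ / 7.67×10⁻⁴ = 1.66×10⁻¹⁰ F.
C₂ = κ₂ε₀A/d₂ = 22.3 × 8.85×10⁻¹² × 8.12×10⁻³ / 6.03×10⁻⁴ = 2.66×10⁻⁹ F.
C = (1/C₁ + 1/C₂)⁻¹ = 1.56×10⁻¹⁰ F.
Q = CV = 1.56×10⁻¹⁰ × 23.6 = 3.68×10⁻⁹ C.

3.68 nC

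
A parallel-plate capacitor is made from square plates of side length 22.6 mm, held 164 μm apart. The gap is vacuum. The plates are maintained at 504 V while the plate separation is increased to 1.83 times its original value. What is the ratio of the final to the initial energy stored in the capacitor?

U₂/U₁ ≈ 0.546

Battery connected ⇒ V is held fixed.
C₂ = 0.546 C₁ and U = ½CV², so U₂/U₁ = C₂/C₁ = 0.546.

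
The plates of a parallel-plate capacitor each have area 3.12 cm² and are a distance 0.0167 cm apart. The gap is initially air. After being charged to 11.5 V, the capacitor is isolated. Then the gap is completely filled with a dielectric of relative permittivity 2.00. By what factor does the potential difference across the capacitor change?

Isolated ⇒ Q is held fixed.
C₂ = 2.00 C₁ and V = Q/C, so V₂/V₁ = C₁/C₂ = 0.500.

0.500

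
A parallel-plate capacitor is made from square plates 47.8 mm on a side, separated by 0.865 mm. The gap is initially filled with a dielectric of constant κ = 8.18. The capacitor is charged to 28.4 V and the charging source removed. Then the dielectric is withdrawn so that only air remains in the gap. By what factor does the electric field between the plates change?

E₂/E₁ ≈ 8.18

Isolated ⇒ Q is held fixed.
V₂ = Q/C₂ = V₁/0.122; E = V/d, so E₂/E₁ = (V₂/V₁)(d₁/d₂) = 8.18.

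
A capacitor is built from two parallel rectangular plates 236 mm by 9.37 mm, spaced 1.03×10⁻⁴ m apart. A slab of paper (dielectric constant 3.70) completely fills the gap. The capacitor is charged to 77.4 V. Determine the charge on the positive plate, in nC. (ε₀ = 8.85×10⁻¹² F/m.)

A = 236 × 9.37 mm² = 2.21×10⁻³ m².
C = κε₀A/d = 3.70 × 8.85×10⁻¹² × 2.21×10⁻³ / 1.03×10⁻⁴ = 7.03×10⁻¹⁰ F.
Q = CV = 7.03×10⁻¹⁰ × 77.4 = 5.44×10⁻⁸ C.

54.4 nC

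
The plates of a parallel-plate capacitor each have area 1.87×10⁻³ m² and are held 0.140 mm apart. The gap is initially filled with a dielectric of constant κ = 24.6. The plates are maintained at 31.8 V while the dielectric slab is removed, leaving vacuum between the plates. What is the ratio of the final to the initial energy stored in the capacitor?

U₂/U₁ ≈ 0.0407

Battery connected ⇒ V is held fixed.
C₂ = 0.0407 C₁ and U = ½CV², so U₂/U₁ = C₂/C₁ = 0.0407.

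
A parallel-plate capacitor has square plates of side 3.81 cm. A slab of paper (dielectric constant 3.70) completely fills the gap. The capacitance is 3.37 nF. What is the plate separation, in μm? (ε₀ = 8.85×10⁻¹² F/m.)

14.1 μm

A = (3.81 cm)² = 1.45×10⁻³ m².
d = κε₀A/C = 3.70 × 8.85×10⁻¹² × 1.45×10⁻³ / 3.37×10⁻⁹ = 1.41×10⁻⁵ m.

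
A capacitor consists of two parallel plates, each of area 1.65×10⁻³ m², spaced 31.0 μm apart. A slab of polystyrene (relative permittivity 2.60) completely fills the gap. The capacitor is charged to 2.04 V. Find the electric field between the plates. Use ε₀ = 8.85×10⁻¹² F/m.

65.8 V/mm

E = V/d = 2.04 / 3.10×10⁻⁵ = 6.58×10⁴ V/m.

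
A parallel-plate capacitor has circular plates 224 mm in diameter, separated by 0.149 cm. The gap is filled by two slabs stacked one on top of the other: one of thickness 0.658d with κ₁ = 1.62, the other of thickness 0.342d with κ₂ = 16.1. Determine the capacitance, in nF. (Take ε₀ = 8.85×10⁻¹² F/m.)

0.548 nF

A = π(224/2 mm)² = 3.94×10⁻² m².
Stacked slabs ⇒ two capacitors in series, each with the full plate area.
C₁ = κ₁ε₀A/d₁ = 1.62 × 8.85×10⁻¹² × 3.94×10⁻² / 9.80×10⁻⁴ = 5.76×10⁻¹⁰ F.
C₂ = κ₂ε₀A/d₂ = 16.1 × 8.85×10⁻¹² × 3.94×10⁻² / 5.10×10⁻⁴ = 1.10×10⁻⁸ F.
C = (1/C₁ + 1/C₂)⁻¹ = 5.48×10⁻¹⁰ F.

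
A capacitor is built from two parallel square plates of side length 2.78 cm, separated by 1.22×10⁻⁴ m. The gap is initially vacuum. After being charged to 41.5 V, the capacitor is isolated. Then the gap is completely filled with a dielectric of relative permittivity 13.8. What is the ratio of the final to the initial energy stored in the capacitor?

U₂/U₁ ≈ 0.0725

Isolated ⇒ Q is held fixed.
C₂ = 13.8 C₁ and U = Q²/(2C), so U₂/U₁ = C₁/C₂ = 0.0725.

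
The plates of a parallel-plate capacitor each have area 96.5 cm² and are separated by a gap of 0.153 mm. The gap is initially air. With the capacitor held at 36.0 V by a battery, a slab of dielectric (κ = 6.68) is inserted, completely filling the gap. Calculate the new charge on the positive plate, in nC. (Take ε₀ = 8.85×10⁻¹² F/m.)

134 nC

A = 96.5 cm² = 9.65×10⁻³ m².
Initially C₁ = ε₀A/d = 8.85×10⁻¹² × 9.65×10⁻³ / 1.53×10⁻⁴ = 5.58×10⁻¹⁰ F.
Q₁ = 2.01×10⁻⁸ C.
Battery connected ⇒ V is held fixed. C₂ = 6.68 C₁ and Q = CV, so Q₂/Q₁ = C₂/C₁ = 6.68.
Q₂ = 6.68 × 2.01×10⁻⁸ = 1.34×10⁻⁷ C.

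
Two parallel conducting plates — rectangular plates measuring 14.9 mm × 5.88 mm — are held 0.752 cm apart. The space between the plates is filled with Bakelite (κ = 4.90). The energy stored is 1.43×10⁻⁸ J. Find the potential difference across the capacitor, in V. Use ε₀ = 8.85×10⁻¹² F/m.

A = 14.9 × 5.88 mm² = 8.76×10⁻⁵ m².
C = κε₀A/d = 4.90 × 8.85×10⁻¹² × 8.76×10⁻⁵ / 7.52×10⁻³ = 5.05×10⁻¹³ F.
V = √(2U/C) = √(2 × 1.43×10⁻⁸ / 5.05×10⁻¹³) = 2.38×10² V.

238 V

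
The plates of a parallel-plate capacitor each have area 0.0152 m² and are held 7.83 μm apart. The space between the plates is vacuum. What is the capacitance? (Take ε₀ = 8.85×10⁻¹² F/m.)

C ≈ 17.2 nF

C = ε₀A/d = 8.85×10⁻¹² × 1.52×10⁻² / 7.83×10⁻⁶ = 1.72×10⁻⁸ F.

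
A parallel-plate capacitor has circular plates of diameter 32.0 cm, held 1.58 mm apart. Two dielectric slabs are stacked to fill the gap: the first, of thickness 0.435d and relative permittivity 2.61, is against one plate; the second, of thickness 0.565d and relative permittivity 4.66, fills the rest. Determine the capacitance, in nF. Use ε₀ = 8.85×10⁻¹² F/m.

A = π(32.0/2 cm)² = 8.04×10⁻² m².
Stacked slabs ⇒ two capacitors in series, each with the full plate area.
C₁ = κ₁ε₀A/d₁ = 2.61 × 8.85×10⁻¹² × 8.04×10⁻² / 6.87×10⁻⁴ = 2.70×10⁻⁹ F.
C₂ = κ₂ε₀A/d₂ = 4.66 × 8.85×10⁻¹² × 8.04×10⁻² / 8.93×10⁻⁴ = 3.72×10⁻⁹ F.
C = (1/C₁ + 1/C₂)⁻¹ = 1.56×10⁻⁹ F.

C ≈ 1.56 nF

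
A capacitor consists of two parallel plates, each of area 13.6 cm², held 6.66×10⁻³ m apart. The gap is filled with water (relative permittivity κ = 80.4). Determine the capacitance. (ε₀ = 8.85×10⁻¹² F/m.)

145 pF

A = 13.6 cm² = 1.36×10⁻³ m².
C = κε₀A/d = 80.4 × 8.85×10⁻¹² × 1.36×10⁻³ / 6.66×10⁻³ = 1.45×10⁻¹⁰ F.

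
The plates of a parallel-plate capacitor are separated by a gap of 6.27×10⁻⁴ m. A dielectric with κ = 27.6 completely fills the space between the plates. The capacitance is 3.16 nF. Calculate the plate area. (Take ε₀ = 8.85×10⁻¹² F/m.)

A = Cd/(κε₀) = 3.16×10⁻⁹ × 6.27×10⁻⁴ / (27.6 × 8.85×10⁻¹²) = 8.11×10⁻³ m².

81.1 cm²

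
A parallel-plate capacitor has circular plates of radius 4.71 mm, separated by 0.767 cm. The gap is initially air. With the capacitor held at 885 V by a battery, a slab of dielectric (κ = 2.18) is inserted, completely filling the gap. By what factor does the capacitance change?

C₂/C₁ ≈ 2.18

C = κε₀A/d scales with κ, so C₂/C₁ = κ = 2.18.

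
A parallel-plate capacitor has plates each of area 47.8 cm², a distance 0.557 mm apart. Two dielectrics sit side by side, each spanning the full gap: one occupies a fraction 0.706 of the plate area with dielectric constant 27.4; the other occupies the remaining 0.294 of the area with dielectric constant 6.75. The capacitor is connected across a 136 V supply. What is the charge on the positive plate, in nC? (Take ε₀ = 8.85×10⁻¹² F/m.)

A = 47.8 cm² = 4.78×10⁻³ m².
Side-by-side slabs ⇒ two capacitors in parallel, each spanning the full gap.
C₁ = κ₁ε₀A₁/d = 27.4 × 8.85×10⁻¹² × 3.37×10⁻³ / 5.57×10⁻⁴ = 1.47×10⁻⁹ F.
C₂ = κ₂ε₀A₂/d = 6.75 × 8.85×10⁻¹² × 1.41×10⁻³ / 5.57×10⁻⁴ = 1.51×10⁻¹⁰ F.
C = C₁ + C₂ = 1.62×10⁻⁹ F.
Q = CV = 1.62×10⁻⁹ × 136 = 2.20×10⁻⁷ C.

220 nC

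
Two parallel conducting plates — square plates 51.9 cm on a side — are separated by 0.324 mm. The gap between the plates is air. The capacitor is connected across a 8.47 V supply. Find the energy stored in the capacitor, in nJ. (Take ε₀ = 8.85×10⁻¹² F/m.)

264 nJ

A = (51.9 cm)² = 0.269 m².
C = ε₀A/d = 8.85×10⁻¹² × 0.269 / 3.24×10⁻⁴ = 7.36×10⁻⁹ F.
U = ½CV² = ½ × 7.36×10⁻⁹ × (8.47)² = 2.64×10⁻⁷ J.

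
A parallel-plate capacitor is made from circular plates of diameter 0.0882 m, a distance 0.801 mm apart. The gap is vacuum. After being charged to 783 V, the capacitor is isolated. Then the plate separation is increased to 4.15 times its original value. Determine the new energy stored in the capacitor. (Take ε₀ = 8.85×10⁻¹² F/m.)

A = π(0.0882/2 m)² = 6.11×10⁻³ m².
Initially C₁ = ε₀A/d = 8.85×10⁻¹² × 6.11×10⁻³ / 8.01×10⁻⁴ = 6.75×10⁻¹¹ F.
U₁ = 2.07×10⁻⁵ J.
Isolated ⇒ Q is held fixed. C₂ = 0.241 C₁ and U = Q²/(2C), so U₂/U₁ = C₁/C₂ = 4.15.
U₂ = 4.15 × 2.07×10⁻⁵ = 8.59×10⁻⁵ J.

U ≈ 85.9 μJ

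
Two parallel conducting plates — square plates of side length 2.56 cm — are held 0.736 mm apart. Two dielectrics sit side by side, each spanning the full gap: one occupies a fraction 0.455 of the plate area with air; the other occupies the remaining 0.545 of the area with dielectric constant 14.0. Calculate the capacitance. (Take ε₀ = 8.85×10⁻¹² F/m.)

63.7 pF

A = (2.56 cm)² = 6.55×10⁻⁴ m².
Side-by-side slabs ⇒ two capacitors in parallel, each spanning the full gap.
C₁ = κ₁ε₀A₁/d = 1.00 × 8.85×10⁻¹² × 2.98×10⁻⁴ / 7.36×10⁻⁴ = 3.59×10⁻¹² F.
C₂ = κ₂ε₀A₂/d = 14.0 × 8.85×10⁻¹² × 3.57×10⁻⁴ / 7.36×10⁻⁴ = 6.01×10⁻¹¹ F.
C = C₁ + C₂ = 6.37×10⁻¹¹ F.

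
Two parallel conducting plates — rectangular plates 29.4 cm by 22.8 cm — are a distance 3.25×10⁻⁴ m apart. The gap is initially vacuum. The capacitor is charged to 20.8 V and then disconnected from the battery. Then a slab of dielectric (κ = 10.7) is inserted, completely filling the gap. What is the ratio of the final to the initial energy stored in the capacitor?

0.0935

Isolated ⇒ Q is held fixed.
C₂ = 10.7 C₁ and U = Q²/(2C), so U₂/U₁ = C₁/C₂ = 0.0935.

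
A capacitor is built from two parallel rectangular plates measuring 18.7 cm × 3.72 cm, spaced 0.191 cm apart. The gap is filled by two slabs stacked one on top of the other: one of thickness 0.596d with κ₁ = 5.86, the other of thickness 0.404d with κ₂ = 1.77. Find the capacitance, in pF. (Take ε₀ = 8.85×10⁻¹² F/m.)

C ≈ 97.7 pF

A = 18.7 × 3.72 cm² = 6.96×10⁻³ m².
Stacked slabs ⇒ two capacitors in series, each with the full plate area.
C₁ = κ₁ε₀A/d₁ = 5.86 × 8.85×10⁻¹² × 6.96×10⁻³ / 1.14×10⁻³ = 3.17×10⁻¹⁰ F.
C₂ = κ₂ε₀A/d₂ = 1.77 × 8.85×10⁻¹² × 6.96×10⁻³ / 7.72×10⁻⁴ = 1.41×10⁻¹⁰ F.
C = (1/C₁ + 1/C₂)⁻¹ = 9.77×10⁻¹¹ F.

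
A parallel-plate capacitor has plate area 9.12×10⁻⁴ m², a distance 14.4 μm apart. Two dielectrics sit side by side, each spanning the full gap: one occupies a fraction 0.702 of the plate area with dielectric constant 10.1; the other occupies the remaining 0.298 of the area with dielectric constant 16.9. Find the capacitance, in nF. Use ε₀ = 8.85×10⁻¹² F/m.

Side-by-side slabs ⇒ two capacitors in parallel, each spanning the full gap.
C₁ = κ₁ε₀A₁/d = 10.1 × 8.85×10⁻¹² × 6.40×10⁻⁴ / 1.44×10⁻⁵ = 3.97×10⁻⁹ F.
C₂ = κ₂ε₀A₂/d = 16.9 × 8.85×10⁻¹² × 2.72×10⁻⁴ / 1.44×10⁻⁵ = 2.82×10⁻⁹ F.
C = C₁ + C₂ = 6.80×10⁻⁹ F.

C ≈ 6.80 nF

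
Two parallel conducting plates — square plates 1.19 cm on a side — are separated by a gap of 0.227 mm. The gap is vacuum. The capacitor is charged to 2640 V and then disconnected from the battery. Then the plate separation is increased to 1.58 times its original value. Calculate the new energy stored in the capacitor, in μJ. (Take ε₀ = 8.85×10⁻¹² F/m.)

U ≈ 30.4 μJ

A = (1.19 cm)² = 1.42×10⁻⁴ m².
Initially C₁ = ε₀A/d = 8.85×10⁻¹² × 1.42×10⁻⁴ / 2.27×10⁻⁴ = 5.52×10⁻¹² F.
U₁ = 1.92×10⁻⁵ J.
Isolated ⇒ Q is held fixed. C₂ = 0.633 C₁ and U = Q²/(2C), so U₂/U₁ = C₁/C₂ = 1.58.
U₂ = 1.58 × 1.92×10⁻⁵ = 3.04×10⁻⁵ J.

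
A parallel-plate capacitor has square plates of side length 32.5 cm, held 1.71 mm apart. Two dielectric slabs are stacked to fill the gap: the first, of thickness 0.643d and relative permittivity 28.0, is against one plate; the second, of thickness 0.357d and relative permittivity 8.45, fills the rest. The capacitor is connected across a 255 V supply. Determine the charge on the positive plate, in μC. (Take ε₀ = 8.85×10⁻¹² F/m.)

A = (32.5 cm)² = 0.106 m².
Stacked slabs ⇒ two capacitors in series, each with the full plate area.
C₁ = κ₁ε₀A/d₁ = 28.0 × 8.85×10⁻¹² × 0.106 / 1.10×10⁻³ = 2.38×10⁻⁸ F.
C₂ = κ₂ε₀A/d₂ = 8.45 × 8.85×10⁻¹² × 0.106 / 6.10×10⁻⁴ = 1.29×10⁻⁸ F.
C = (1/C₁ + 1/C₂)⁻¹ = 8.38×10⁻⁹ F.
Q = CV = 8.38×10⁻⁹ × 255 = 2.14×10⁻⁶ C.

Q ≈ 2.14 μC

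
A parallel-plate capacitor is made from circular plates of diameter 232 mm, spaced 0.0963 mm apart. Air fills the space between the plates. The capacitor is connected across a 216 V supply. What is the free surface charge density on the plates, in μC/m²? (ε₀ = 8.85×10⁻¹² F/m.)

σ ≈ 19.9 μC/m²

A = π(232/2 mm)² = 4.23×10⁻² m².
C = ε₀A/d = 8.85×10⁻¹² × 4.23×10⁻² / 9.63×10⁻⁵ = 3.88×10⁻⁹ F.
σ = Q/A = CV/A = 3.88×10⁻⁹ × 216 / 4.23×10⁻² = 1.99×10⁻⁵ C/m².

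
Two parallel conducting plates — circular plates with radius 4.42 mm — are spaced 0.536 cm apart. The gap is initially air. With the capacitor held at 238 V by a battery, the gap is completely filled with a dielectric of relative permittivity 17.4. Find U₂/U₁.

Battery connected ⇒ V is held fixed.
C₂ = 17.4 C₁ and U = ½CV², so U₂/U₁ = C₂/C₁ = 17.4.

U₂/U₁ ≈ 17.4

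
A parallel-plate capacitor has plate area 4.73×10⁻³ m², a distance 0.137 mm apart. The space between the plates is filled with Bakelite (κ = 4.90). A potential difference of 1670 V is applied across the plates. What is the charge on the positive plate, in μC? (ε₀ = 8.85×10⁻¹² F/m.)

C = κε₀A/d = 4.90 × 8.85×10⁻¹² × 4.73×10⁻³ / 1.37×10⁻⁴ = 1.50×10⁻⁹ F.
Q = CV = 1.50×10⁻⁹ × 1670 = 2.50×10⁻⁶ C.

Q ≈ 2.50 μC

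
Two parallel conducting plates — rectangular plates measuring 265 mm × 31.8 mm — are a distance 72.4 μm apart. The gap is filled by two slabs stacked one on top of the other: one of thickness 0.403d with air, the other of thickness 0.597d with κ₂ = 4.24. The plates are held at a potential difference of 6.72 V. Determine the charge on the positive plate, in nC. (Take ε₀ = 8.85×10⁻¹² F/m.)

A = 265 × 31.8 mm² = 8.43×10⁻³ m².
Stacked slabs ⇒ two capacitors in series, each with the full plate area.
C₁ = κ₁ε₀A/d₁ = 1.00 × 8.85×10⁻¹² × 8.43×10⁻³ / 2.92×10⁻⁵ = 2.56×10⁻⁹ F.
C₂ = κ₂ε₀A/d₂ = 4.24 × 8.85×10⁻¹² × 8.43×10⁻³ / 4.32×10⁻⁵ = 7.32×10⁻⁹ F.
C = (1/C₁ + 1/C₂)⁻¹ = 1.89×10⁻⁹ F.
Q = CV = 1.89×10⁻⁹ × 6.72 = 1.27×10⁻⁸ C.

12.7 nC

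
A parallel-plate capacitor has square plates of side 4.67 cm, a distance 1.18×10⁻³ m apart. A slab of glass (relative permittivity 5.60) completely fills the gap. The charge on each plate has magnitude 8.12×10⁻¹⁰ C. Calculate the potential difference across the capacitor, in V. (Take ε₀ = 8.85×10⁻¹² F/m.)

A = (4.67 cm)² = 2.18×10⁻³ m².
C = κε₀A/d = 5.60 × 8.85×10⁻¹² × 2.18×10⁻³ / 1.18×10⁻³ = 9.16×10⁻¹¹ F.
V = Q/C = 8.12×10⁻¹⁰ / 9.16×10⁻¹¹ = 8.86 V.

V ≈ 8.86 V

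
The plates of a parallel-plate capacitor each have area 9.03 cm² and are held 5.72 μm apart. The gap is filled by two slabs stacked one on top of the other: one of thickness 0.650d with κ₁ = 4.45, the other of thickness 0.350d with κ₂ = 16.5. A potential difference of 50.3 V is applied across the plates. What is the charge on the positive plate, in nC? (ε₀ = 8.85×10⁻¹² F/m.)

Q ≈ 420 nC

A = 9.03 cm² = 9.03×10⁻⁴ m².
Stacked slabs ⇒ two capacitors in series, each with the full plate area.
C₁ = κ₁ε₀A/d₁ = 4.45 × 8.85×10⁻¹² × 9.03×10⁻⁴ / 3.72×10⁻⁶ = 9.56×10⁻⁹ F.
C₂ = κ₂ε₀A/d₂ = 16.5 × 8.85×10⁻¹² × 9.03×10⁻⁴ / 2.00×10⁻⁶ = 6.59×10⁻⁸ F.
C = (1/C₁ + 1/C₂)⁻¹ = 8.35×10⁻⁹ F.
Q = CV = 8.35×10⁻⁹ × 50.3 = 4.20×10⁻⁷ C.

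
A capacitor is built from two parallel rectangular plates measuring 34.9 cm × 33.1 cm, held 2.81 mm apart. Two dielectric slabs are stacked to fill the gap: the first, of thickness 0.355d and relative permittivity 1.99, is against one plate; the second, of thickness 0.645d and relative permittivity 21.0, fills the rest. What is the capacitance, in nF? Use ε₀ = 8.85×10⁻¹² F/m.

1.74 nF

A = 34.9 × 33.1 cm² = 0.116 m².
Stacked slabs ⇒ two capacitors in series, each with the full plate area.
C₁ = κ₁ε₀A/d₁ = 1.99 × 8.85×10⁻¹² × 0.116 / 9.98×10⁻⁴ = 2.04×10⁻⁹ F.
C₂ = κ₂ε₀A/d₂ = 21.0 × 8.85×10⁻¹² × 0.116 / 1.81×10⁻³ = 1.18×10⁻⁸ F.
C = (1/C₁ + 1/C₂)⁻¹ = 1.74×10⁻⁹ F.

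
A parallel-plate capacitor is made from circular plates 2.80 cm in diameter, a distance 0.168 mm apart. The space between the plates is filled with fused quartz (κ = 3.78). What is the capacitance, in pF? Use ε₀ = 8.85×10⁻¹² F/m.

C ≈ 123 pF

A = π(2.80/2 cm)² = 6.16×10⁻⁴ m².
C = κε₀A/d = 3.78 × 8.85×10⁻¹² × 6.16×10⁻⁴ / 1.68×10⁻⁴ = 1.23×10⁻¹⁰ F.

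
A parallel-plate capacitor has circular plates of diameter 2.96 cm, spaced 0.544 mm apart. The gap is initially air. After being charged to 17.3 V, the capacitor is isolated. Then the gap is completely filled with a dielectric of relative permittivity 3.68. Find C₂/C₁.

3.68

C = κε₀A/d scales with κ, so C₂/C₁ = κ = 3.68.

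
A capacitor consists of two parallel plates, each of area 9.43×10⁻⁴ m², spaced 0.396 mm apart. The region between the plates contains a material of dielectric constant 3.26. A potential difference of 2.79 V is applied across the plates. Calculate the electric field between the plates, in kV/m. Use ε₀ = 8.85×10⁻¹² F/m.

7.05 kV/m

E = V/d = 2.79 / 3.96×10⁻⁴ = 7.05×10³ V/m.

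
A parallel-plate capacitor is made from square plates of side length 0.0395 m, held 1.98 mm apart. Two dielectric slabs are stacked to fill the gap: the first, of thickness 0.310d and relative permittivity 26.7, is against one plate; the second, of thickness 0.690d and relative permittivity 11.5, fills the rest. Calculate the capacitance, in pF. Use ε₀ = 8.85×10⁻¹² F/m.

97.4 pF

A = (0.0395 m)² = 1.56×10⁻³ m².
Stacked slabs ⇒ two capacitors in series, each with the full plate area.
C₁ = κ₁ε₀A/d₁ = 26.7 × 8.85×10⁻¹² × 1.56×10⁻³ / 6.14×10⁻⁴ = 6.01×10⁻¹⁰ F.
C₂ = κ₂ε₀A/d₂ = 11.5 × 8.85×10⁻¹² × 1.56×10⁻³ / 1.37×10⁻³ = 1.16×10⁻¹⁰ F.
C = (1/C₁ + 1/C₂)⁻¹ = 9.74×10⁻¹¹ F.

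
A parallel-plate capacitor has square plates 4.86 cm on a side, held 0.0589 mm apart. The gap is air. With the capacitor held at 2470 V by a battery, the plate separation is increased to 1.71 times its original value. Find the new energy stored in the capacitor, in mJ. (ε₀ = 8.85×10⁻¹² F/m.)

U ≈ 0.633 mJ

A = (4.86 cm)² = 2.36×10⁻³ m².
Initially C₁ = ε₀A/d = 8.85×10⁻¹² × 2.36×10⁻³ / 5.89×10⁻⁵ = 3.55×10⁻¹⁰ F.
U₁ = 1.08×10⁻³ J.
Battery connected ⇒ V is held fixed. C₂ = 0.585 C₁ and U = ½CV², so U₂/U₁ = C₂/C₁ = 0.585.
U₂ = 0.585 × 1.08×10⁻³ = 6.33×10⁻⁴ J.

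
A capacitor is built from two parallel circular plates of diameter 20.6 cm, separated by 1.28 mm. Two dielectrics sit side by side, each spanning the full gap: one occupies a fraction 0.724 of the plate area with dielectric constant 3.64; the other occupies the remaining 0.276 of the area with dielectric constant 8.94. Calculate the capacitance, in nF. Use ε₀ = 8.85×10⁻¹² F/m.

1.18 nF

A = π(20.6/2 cm)² = 3.33×10⁻² m².
Side-by-side slabs ⇒ two capacitors in parallel, each spanning the full gap.
C₁ = κ₁ε₀A₁/d = 3.64 × 8.85×10⁻¹² × 2.41×10⁻² / 1.28×10⁻³ = 6.07×10⁻¹⁰ F.
C₂ = κ₂ε₀A₂/d = 8.94 × 8.85×10⁻¹² × 9.20×10⁻³ / 1.28×10⁻³ = 5.69×10⁻¹⁰ F.
C = C₁ + C₂ = 1.18×10⁻⁹ F.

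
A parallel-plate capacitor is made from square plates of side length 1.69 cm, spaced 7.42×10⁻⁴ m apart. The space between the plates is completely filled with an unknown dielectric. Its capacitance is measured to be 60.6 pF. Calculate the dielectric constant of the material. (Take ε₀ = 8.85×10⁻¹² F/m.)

17.8

A = (1.69 cm)² = 2.86×10⁻⁴ m².
κ = Cd/(ε₀A) = 6.06×10⁻¹¹ × 7.42×10⁻⁴ / (8.85×10⁻¹² × 2.86×10⁻⁴) = 17.8.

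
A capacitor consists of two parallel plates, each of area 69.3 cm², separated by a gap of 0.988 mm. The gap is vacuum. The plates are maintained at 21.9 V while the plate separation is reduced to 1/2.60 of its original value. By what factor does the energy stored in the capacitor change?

Battery connected ⇒ V is held fixed.
C₂ = 2.60 C₁ and U = ½CV², so U₂/U₁ = C₂/C₁ = 2.60.

U₂/U₁ ≈ 2.60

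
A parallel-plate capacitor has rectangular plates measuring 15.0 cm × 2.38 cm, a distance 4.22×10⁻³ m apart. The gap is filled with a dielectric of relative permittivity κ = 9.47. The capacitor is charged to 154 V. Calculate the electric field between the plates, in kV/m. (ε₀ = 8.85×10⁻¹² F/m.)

E = V/d = 154 / 4.22×10⁻³ = 3.65×10⁴ V/m.

E ≈ 36.5 kV/m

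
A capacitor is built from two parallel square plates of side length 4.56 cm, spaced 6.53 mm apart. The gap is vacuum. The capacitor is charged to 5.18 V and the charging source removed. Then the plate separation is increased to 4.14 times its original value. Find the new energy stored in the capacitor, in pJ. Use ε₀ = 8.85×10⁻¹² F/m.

A = (4.56 cm)² = 2.08×10⁻³ m².
Initially C₁ = ε₀A/d = 8.85×10⁻¹² × 2.08×10⁻³ / 6.53×10⁻³ = 2.82×10⁻¹² F.
U₁ = 3.78×10⁻¹¹ J.
Isolated ⇒ Q is held fixed. C₂ = 0.242 C₁ and U = Q²/(2C), so U₂/U₁ = C₁/C₂ = 4.14.
U₂ = 4.14 × 3.78×10⁻¹¹ = 1.57×10⁻¹⁰ J.

U ≈ 157 pJ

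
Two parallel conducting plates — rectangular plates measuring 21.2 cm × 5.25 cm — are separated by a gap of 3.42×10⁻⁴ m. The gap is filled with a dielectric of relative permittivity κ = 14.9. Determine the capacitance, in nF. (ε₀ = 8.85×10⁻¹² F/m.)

A = 21.2 × 5.25 cm² = 1.11×10⁻² m².
C = κε₀A/d = 14.9 × 8.85×10⁻¹² × 1.11×10⁻² / 3.42×10⁻⁴ = 4.29×10⁻⁹ F.

4.29 nF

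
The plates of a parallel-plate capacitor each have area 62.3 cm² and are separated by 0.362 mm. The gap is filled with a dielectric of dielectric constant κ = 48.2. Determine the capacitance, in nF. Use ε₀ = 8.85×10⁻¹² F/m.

A = 62.3 cm² = 6.23×10⁻³ m².
C = κε₀A/d = 48.2 × 8.85×10⁻¹² × 6.23×10⁻³ / 3.62×10⁻⁴ = 7.34×10⁻⁹ F.

7.34 nF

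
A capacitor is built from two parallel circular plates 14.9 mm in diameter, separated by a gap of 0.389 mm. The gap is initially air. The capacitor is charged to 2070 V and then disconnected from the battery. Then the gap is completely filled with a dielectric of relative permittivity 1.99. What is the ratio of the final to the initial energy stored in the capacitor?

Isolated ⇒ Q is held fixed.
C₂ = 1.99 C₁ and U = Q²/(2C), so U₂/U₁ = C₁/C₂ = 0.503.

0.503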